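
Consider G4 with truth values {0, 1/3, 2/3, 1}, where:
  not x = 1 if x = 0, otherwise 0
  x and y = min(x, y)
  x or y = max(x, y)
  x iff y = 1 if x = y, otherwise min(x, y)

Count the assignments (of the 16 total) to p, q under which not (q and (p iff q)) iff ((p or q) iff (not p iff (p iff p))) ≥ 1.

p = 0, q = 0 ↦ 0  <
p = 0, q = 1/3 ↦ 1/3  <
p = 0, q = 2/3 ↦ 2/3  <
p = 0, q = 1 ↦ 1  ≥
p = 1/3, q = 0 ↦ 0  <
p = 1/3, q = 1/3 ↦ 1  ≥
p = 1/3, q = 2/3 ↦ 1  ≥
p = 1/3, q = 1 ↦ 1  ≥
p = 2/3, q = 0 ↦ 0  <
p = 2/3, q = 1/3 ↦ 1  ≥
p = 2/3, q = 2/3 ↦ 1  ≥
p = 2/3, q = 1 ↦ 1  ≥
p = 1, q = 0 ↦ 0  <
p = 1, q = 1/3 ↦ 1  ≥
p = 1, q = 2/3 ↦ 1  ≥
p = 1, q = 1 ↦ 1  ≥
So 10 of the 16 assignments meet the threshold.

10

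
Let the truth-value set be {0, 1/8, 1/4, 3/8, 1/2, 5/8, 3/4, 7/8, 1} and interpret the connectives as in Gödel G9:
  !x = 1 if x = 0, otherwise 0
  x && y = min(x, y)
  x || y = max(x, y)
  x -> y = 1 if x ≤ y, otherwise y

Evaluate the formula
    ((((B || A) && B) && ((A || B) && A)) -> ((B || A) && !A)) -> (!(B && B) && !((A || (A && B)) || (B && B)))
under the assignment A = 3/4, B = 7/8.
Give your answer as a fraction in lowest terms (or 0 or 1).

B || A = 7/8 || 3/4 = 7/8
(B || A) && B = 7/8 && 7/8 = 7/8
A || B = 3/4 || 7/8 = 7/8
(A || B) && A = 7/8 && 3/4 = 3/4
((B || A) && B) && ((A || B) && A) = 7/8 && 3/4 = 3/4
B || A = 7/8 || 3/4 = 7/8
!A = !3/4 = 0
(B || A) && !A = 7/8 && 0 = 0
(((B || A) && B) && ((A || B) && A)) -> ((B || A) && !A) = 3/4 -> 0 = 0
B && B = 7/8 && 7/8 = 7/8
!(B && B) = !7/8 = 0
A && B = 3/4 && 7/8 = 3/4
A || (A && B) = 3/4 || 3/4 = 3/4
B && B = 7/8 && 7/8 = 7/8
(A || (A && B)) || (B && B) = 3/4 || 7/8 = 7/8
!((A || (A && B)) || (B && B)) = !7/8 = 0
!(B && B) && !((A || (A && B)) || (B && B)) = 0 && 0 = 0
((((B || A) && B) && ((A || B) && A)) -> ((B || A) && !A)) -> (!(B && B) && !((A || (A && B)) || (B && B))) = 0 -> 0 = 1

1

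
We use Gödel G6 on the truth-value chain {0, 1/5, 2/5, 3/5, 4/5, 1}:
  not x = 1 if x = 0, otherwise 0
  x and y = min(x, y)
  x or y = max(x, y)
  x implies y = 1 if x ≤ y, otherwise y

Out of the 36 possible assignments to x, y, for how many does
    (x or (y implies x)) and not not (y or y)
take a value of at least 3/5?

18

value 1: 15 assignments (counts)
value 4/5: 1 assignment (counts)
value 3/5: 2 assignments (counts)
value 2/5: 3 assignments
value 1/5: 4 assignments
value 0: 11 assignments
So 18 of the 36 assignments meet the threshold.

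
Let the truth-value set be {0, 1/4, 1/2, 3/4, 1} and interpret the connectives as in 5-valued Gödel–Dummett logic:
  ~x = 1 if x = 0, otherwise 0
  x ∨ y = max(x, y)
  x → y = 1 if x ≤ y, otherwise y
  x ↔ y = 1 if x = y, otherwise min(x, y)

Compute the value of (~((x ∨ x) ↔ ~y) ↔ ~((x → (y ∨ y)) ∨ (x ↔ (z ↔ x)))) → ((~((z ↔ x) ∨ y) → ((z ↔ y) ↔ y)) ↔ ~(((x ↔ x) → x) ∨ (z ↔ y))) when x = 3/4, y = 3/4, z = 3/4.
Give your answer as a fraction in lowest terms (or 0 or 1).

x ∨ x = 3/4 ∨ 3/4 = 3/4
~y = ~3/4 = 0
(x ∨ x) ↔ ~y = 3/4 ↔ 0 = 0
~((x ∨ x) ↔ ~y) = ~0 = 1
y ∨ y = 3/4 ∨ 3/4 = 3/4
x → (y ∨ y) = 3/4 → 3/4 = 1
z ↔ x = 3/4 ↔ 3/4 = 1
x ↔ (z ↔ x) = 3/4 ↔ 1 = 3/4
(x → (y ∨ y)) ∨ (x ↔ (z ↔ x)) = 1 ∨ 3/4 = 1
~((x → (y ∨ y)) ∨ (x ↔ (z ↔ x))) = ~1 = 0
~((x ∨ x) ↔ ~y) ↔ ~((x → (y ∨ y)) ∨ (x ↔ (z ↔ x))) = 1 ↔ 0 = 0
z ↔ x = 3/4 ↔ 3/4 = 1
(z ↔ x) ∨ y = 1 ∨ 3/4 = 1
~((z ↔ x) ∨ y) = ~1 = 0
z ↔ y = 3/4 ↔ 3/4 = 1
(z ↔ y) ↔ y = 1 ↔ 3/4 = 3/4
~((z ↔ x) ∨ y) → ((z ↔ y) ↔ y) = 0 → 3/4 = 1
x ↔ x = 3/4 ↔ 3/4 = 1
(x ↔ x) → x = 1 → 3/4 = 3/4
z ↔ y = 3/4 ↔ 3/4 = 1
((x ↔ x) → x) ∨ (z ↔ y) = 3/4 ∨ 1 = 1
~(((x ↔ x) → x) ∨ (z ↔ y)) = ~1 = 0
(~((z ↔ x) ∨ y) → ((z ↔ y) ↔ y)) ↔ ~(((x ↔ x) → x) ∨ (z ↔ y)) = 1 ↔ 0 = 0
(~((x ∨ x) ↔ ~y) ↔ ~((x → (y ∨ y)) ∨ (x ↔ (z ↔ x)))) → ((~((z ↔ x) ∨ y) → ((z ↔ y) ↔ y)) ↔ ~(((x ↔ x) → x) ∨ (z ↔ y))) = 0 → 0 = 1

1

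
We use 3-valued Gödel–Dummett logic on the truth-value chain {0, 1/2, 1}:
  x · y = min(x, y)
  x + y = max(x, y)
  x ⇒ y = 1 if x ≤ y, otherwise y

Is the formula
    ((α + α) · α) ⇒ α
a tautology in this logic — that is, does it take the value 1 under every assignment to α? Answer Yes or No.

α = 0 ↦ 1
α = 1/2 ↦ 1
α = 1 ↦ 1
Every assignment gives a value ≥ 1.

Yes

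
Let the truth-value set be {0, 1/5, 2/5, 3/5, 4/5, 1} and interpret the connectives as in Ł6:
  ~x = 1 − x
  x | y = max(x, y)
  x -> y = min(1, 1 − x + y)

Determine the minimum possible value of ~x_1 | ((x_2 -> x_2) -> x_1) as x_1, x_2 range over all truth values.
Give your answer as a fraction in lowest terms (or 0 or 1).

Take x_1 = 2/5, x_2 = 0:
~x_1 = ~2/5 = 3/5
x_2 -> x_2 = 0 -> 0 = 1
(x_2 -> x_2) -> x_1 = 1 -> 2/5 = 2/5
~x_1 | ((x_2 -> x_2) -> x_1) = 3/5 | 2/5 = 3/5
No assignment yields a value below 3/5, so this is the minimum.

3/5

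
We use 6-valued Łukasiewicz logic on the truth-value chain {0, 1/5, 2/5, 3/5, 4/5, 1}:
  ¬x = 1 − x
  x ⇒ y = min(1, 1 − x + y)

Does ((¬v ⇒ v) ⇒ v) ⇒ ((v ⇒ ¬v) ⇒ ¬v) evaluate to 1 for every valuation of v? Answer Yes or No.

Yes

v = 0 ↦ 1
v = 1/5 ↦ 1
v = 2/5 ↦ 1
v = 3/5 ↦ 1
v = 4/5 ↦ 1
v = 1 ↦ 1
Every assignment gives a value ≥ 1.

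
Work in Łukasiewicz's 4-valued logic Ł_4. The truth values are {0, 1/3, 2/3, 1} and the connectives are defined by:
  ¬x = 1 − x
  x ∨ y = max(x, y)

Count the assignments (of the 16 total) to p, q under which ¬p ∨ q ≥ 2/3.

12

p = 0, q = 0 ↦ 1  ≥
p = 0, q = 1/3 ↦ 1  ≥
p = 0, q = 2/3 ↦ 1  ≥
p = 0, q = 1 ↦ 1  ≥
p = 1/3, q = 0 ↦ 2/3  ≥
p = 1/3, q = 1/3 ↦ 2/3  ≥
p = 1/3, q = 2/3 ↦ 2/3  ≥
p = 1/3, q = 1 ↦ 1  ≥
p = 2/3, q = 0 ↦ 1/3  <
p = 2/3, q = 1/3 ↦ 1/3  <
p = 2/3, q = 2/3 ↦ 2/3  ≥
p = 2/3, q = 1 ↦ 1  ≥
p = 1, q = 0 ↦ 0  <
p = 1, q = 1/3 ↦ 1/3  <
p = 1, q = 2/3 ↦ 2/3  ≥
p = 1, q = 1 ↦ 1  ≥
So 12 of the 16 assignments meet the threshold.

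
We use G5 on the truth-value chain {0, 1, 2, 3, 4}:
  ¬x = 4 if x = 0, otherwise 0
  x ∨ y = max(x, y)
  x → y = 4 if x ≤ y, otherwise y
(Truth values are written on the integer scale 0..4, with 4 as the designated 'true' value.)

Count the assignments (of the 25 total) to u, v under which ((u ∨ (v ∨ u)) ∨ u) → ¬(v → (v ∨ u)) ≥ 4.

1

value 4: 1 assignment (counts)
value 0: 24 assignments
So 1 of the 25 assignments meets the threshold.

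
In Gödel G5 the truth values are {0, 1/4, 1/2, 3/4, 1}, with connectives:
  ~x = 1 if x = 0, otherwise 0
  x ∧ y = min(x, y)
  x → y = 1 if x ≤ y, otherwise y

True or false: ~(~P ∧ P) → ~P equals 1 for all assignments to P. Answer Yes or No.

Counterexample: take P = 1/4.
~P = ~1/4 = 0
~P ∧ P = 0 ∧ 1/4 = 0
~(~P ∧ P) = ~0 = 1
~(~P ∧ P) → ~P = 1 → 0 = 0
This gives 0 ≠ 1.

No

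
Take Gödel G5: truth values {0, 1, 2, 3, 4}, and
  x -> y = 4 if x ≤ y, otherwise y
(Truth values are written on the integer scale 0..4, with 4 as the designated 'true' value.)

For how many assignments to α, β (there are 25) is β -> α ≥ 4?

15

value 4: 15 assignments (counts)
value 3: 1 assignment
value 2: 2 assignments
value 1: 3 assignments
value 0: 4 assignments
So 15 of the 25 assignments meet the threshold.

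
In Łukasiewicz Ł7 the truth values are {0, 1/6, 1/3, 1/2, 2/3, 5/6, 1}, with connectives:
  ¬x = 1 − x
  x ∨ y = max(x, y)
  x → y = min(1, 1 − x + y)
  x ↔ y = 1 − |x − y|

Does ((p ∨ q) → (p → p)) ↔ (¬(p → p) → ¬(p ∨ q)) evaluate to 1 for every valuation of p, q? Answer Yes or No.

Yes

At p = 1/3, q = 1, for instance:
p ∨ q = 1/3 ∨ 1 = 1
p → p = 1/3 → 1/3 = 1
(p ∨ q) → (p → p) = 1 → 1 = 1
¬(p → p) = ¬1 = 0
¬(p ∨ q) = ¬1 = 0
¬(p → p) → ¬(p ∨ q) = 0 → 0 = 1
((p ∨ q) → (p → p)) ↔ (¬(p → p) → ¬(p ∨ q)) = 1 ↔ 1 = 1
and checking the remaining 48 assignments likewise gives ≥ 1 in every case.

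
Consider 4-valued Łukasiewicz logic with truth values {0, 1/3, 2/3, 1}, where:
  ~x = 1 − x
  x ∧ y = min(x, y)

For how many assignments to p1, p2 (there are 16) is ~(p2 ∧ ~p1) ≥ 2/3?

12

p1 = 0, p2 = 0 ↦ 1  ≥
p1 = 0, p2 = 1/3 ↦ 2/3  ≥
p1 = 0, p2 = 2/3 ↦ 1/3  <
p1 = 0, p2 = 1 ↦ 0  <
p1 = 1/3, p2 = 0 ↦ 1  ≥
p1 = 1/3, p2 = 1/3 ↦ 2/3  ≥
p1 = 1/3, p2 = 2/3 ↦ 1/3  <
p1 = 1/3, p2 = 1 ↦ 1/3  <
p1 = 2/3, p2 = 0 ↦ 1  ≥
p1 = 2/3, p2 = 1/3 ↦ 2/3  ≥
p1 = 2/3, p2 = 2/3 ↦ 2/3  ≥
p1 = 2/3, p2 = 1 ↦ 2/3  ≥
p1 = 1, p2 = 0 ↦ 1  ≥
p1 = 1, p2 = 1/3 ↦ 1  ≥
p1 = 1, p2 = 2/3 ↦ 1  ≥
p1 = 1, p2 = 1 ↦ 1  ≥
So 12 of the 16 assignments meet the threshold.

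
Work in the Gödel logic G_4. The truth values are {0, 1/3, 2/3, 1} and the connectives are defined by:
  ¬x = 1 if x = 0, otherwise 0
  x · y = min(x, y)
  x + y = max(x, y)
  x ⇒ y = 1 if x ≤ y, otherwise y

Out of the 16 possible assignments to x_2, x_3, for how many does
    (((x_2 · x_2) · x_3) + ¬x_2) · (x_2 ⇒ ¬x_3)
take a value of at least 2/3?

4

x_2 = 0, x_3 = 0 ↦ 1  ≥
x_2 = 0, x_3 = 1/3 ↦ 1  ≥
x_2 = 0, x_3 = 2/3 ↦ 1  ≥
x_2 = 0, x_3 = 1 ↦ 1  ≥
x_2 = 1/3, x_3 = 0 ↦ 0  <
x_2 = 1/3, x_3 = 1/3 ↦ 0  <
x_2 = 1/3, x_3 = 2/3 ↦ 0  <
x_2 = 1/3, x_3 = 1 ↦ 0  <
x_2 = 2/3, x_3 = 0 ↦ 0  <
x_2 = 2/3, x_3 = 1/3 ↦ 0  <
x_2 = 2/3, x_3 = 2/3 ↦ 0  <
x_2 = 2/3, x_3 = 1 ↦ 0  <
x_2 = 1, x_3 = 0 ↦ 0  <
x_2 = 1, x_3 = 1/3 ↦ 0  <
x_2 = 1, x_3 = 2/3 ↦ 0  <
x_2 = 1, x_3 = 1 ↦ 0  <
So 4 of the 16 assignments meet the threshold.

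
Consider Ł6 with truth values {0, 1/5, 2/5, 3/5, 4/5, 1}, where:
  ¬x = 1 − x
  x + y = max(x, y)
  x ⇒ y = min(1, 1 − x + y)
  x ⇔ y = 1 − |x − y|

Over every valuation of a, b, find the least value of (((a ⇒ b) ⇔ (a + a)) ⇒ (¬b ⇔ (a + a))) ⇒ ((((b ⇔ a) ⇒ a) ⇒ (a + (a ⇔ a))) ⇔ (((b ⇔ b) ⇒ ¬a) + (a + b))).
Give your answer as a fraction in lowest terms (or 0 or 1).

3/5

Take a = 2/5, b = 1/5:
a ⇒ b = 2/5 ⇒ 1/5 = 4/5
a + a = 2/5 + 2/5 = 2/5
(a ⇒ b) ⇔ (a + a) = 4/5 ⇔ 2/5 = 3/5
¬b = ¬1/5 = 4/5
a + a = 2/5 + 2/5 = 2/5
¬b ⇔ (a + a) = 4/5 ⇔ 2/5 = 3/5
((a ⇒ b) ⇔ (a + a)) ⇒ (¬b ⇔ (a + a)) = 3/5 ⇒ 3/5 = 1
b ⇔ a = 1/5 ⇔ 2/5 = 4/5
(b ⇔ a) ⇒ a = 4/5 ⇒ 2/5 = 3/5
a ⇔ a = 2/5 ⇔ 2/5 = 1
a + (a ⇔ a) = 2/5 + 1 = 1
((b ⇔ a) ⇒ a) ⇒ (a + (a ⇔ a)) = 3/5 ⇒ 1 = 1
b ⇔ b = 1/5 ⇔ 1/5 = 1
¬a = ¬2/5 = 3/5
(b ⇔ b) ⇒ ¬a = 1 ⇒ 3/5 = 3/5
a + b = 2/5 + 1/5 = 2/5
((b ⇔ b) ⇒ ¬a) + (a + b) = 3/5 + 2/5 = 3/5
(((b ⇔ a) ⇒ a) ⇒ (a + (a ⇔ a))) ⇔ (((b ⇔ b) ⇒ ¬a) + (a + b)) = 1 ⇔ 3/5 = 3/5
(((a ⇒ b) ⇔ (a + a)) ⇒ (¬b ⇔ (a + a))) ⇒ ((((b ⇔ a) ⇒ a) ⇒ (a + (a ⇔ a))) ⇔ (((b ⇔ b) ⇒ ¬a) + (a + b))) = 1 ⇒ 3/5 = 3/5
No assignment yields a value below 3/5, so this is the minimum.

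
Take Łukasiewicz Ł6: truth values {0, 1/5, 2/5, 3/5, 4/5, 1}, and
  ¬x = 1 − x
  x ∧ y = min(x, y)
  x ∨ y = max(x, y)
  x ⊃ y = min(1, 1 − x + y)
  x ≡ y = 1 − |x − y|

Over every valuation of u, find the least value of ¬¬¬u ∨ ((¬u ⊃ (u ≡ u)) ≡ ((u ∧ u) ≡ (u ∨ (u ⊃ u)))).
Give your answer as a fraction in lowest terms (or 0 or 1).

Take u = 2/5:
¬u = ¬2/5 = 3/5
¬¬u = ¬3/5 = 2/5
¬¬¬u = ¬2/5 = 3/5
¬u = ¬2/5 = 3/5
u ≡ u = 2/5 ≡ 2/5 = 1
¬u ⊃ (u ≡ u) = 3/5 ⊃ 1 = 1
u ∧ u = 2/5 ∧ 2/5 = 2/5
u ⊃ u = 2/5 ⊃ 2/5 = 1
u ∨ (u ⊃ u) = 2/5 ∨ 1 = 1
(u ∧ u) ≡ (u ∨ (u ⊃ u)) = 2/5 ≡ 1 = 2/5
(¬u ⊃ (u ≡ u)) ≡ ((u ∧ u) ≡ (u ∨ (u ⊃ u))) = 1 ≡ 2/5 = 2/5
¬¬¬u ∨ ((¬u ⊃ (u ≡ u)) ≡ ((u ∧ u) ≡ (u ∨ (u ⊃ u)))) = 3/5 ∨ 2/5 = 3/5
No assignment yields a value below 3/5, so this is the minimum.

3/5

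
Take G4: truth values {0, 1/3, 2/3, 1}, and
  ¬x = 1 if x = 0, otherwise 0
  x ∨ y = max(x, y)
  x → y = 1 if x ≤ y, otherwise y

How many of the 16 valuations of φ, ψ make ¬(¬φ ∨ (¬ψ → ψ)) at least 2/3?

φ = 0, ψ = 0 ↦ 0  <
φ = 0, ψ = 1/3 ↦ 0  <
φ = 0, ψ = 2/3 ↦ 0  <
φ = 0, ψ = 1 ↦ 0  <
φ = 1/3, ψ = 0 ↦ 1  ≥
φ = 1/3, ψ = 1/3 ↦ 0  <
φ = 1/3, ψ = 2/3 ↦ 0  <
φ = 1/3, ψ = 1 ↦ 0  <
φ = 2/3, ψ = 0 ↦ 1  ≥
φ = 2/3, ψ = 1/3 ↦ 0  <
φ = 2/3, ψ = 2/3 ↦ 0  <
φ = 2/3, ψ = 1 ↦ 0  <
φ = 1, ψ = 0 ↦ 1  ≥
φ = 1, ψ = 1/3 ↦ 0  <
φ = 1, ψ = 2/3 ↦ 0  <
φ = 1, ψ = 1 ↦ 0  <
So 3 of the 16 assignments meet the threshold.

3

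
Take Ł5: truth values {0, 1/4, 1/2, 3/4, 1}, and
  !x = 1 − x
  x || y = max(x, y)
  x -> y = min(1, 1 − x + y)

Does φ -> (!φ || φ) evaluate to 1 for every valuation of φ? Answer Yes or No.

φ = 0 ↦ 1
φ = 1/4 ↦ 1
φ = 1/2 ↦ 1
φ = 3/4 ↦ 1
φ = 1 ↦ 1
Every assignment gives a value ≥ 1.

Yes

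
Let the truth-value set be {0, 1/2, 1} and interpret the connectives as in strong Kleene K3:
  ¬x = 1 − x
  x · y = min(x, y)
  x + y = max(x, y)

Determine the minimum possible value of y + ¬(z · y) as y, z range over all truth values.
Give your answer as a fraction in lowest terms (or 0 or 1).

Take y = 1/2, z = 1/2:
z · y = 1/2 · 1/2 = 1/2
¬(z · y) = ¬1/2 = 1/2
y + ¬(z · y) = 1/2 + 1/2 = 1/2
No assignment yields a value below 1/2, so this is the minimum.

1/2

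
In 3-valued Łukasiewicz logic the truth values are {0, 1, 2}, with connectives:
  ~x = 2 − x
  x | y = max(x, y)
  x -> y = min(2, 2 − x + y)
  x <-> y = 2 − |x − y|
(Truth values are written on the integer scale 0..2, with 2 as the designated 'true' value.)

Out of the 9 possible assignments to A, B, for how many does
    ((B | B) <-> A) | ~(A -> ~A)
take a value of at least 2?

A = 0, B = 0 ↦ 2  ≥
A = 0, B = 1 ↦ 1  <
A = 0, B = 2 ↦ 0  <
A = 1, B = 0 ↦ 1  <
A = 1, B = 1 ↦ 2  ≥
A = 1, B = 2 ↦ 1  <
A = 2, B = 0 ↦ 2  ≥
A = 2, B = 1 ↦ 2  ≥
A = 2, B = 2 ↦ 2  ≥
So 5 of the 9 assignments meet the threshold.

5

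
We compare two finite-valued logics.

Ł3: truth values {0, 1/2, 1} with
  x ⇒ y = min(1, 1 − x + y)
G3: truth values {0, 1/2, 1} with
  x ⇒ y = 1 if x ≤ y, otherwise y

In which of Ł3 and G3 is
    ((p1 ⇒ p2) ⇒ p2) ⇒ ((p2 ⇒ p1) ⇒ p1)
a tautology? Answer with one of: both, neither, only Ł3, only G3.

In Ł3: every assignment gives 1 — tautology.
In G3: at p1 = 1/2, p2 = 0 the value is 1/2 — not a tautology.

only Ł3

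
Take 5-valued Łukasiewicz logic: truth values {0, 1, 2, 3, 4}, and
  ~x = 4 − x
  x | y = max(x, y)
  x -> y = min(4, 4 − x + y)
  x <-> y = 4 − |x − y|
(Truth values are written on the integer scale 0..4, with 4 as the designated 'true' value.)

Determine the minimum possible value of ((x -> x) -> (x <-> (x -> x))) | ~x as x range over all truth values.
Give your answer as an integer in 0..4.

2

Take x = 2:
x -> x = 2 -> 2 = 4
x -> x = 2 -> 2 = 4
x <-> (x -> x) = 2 <-> 4 = 2
(x -> x) -> (x <-> (x -> x)) = 4 -> 2 = 2
~x = ~2 = 2
((x -> x) -> (x <-> (x -> x))) | ~x = 2 | 2 = 2
No assignment yields a value below 2, so this is the minimum.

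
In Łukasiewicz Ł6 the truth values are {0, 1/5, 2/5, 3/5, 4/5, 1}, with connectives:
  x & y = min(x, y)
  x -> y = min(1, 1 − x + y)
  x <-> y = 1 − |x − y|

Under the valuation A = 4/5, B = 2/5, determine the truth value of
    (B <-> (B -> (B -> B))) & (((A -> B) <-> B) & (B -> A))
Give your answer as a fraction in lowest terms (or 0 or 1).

2/5

B -> B = 2/5 -> 2/5 = 1
B -> (B -> B) = 2/5 -> 1 = 1
B <-> (B -> (B -> B)) = 2/5 <-> 1 = 2/5
A -> B = 4/5 -> 2/5 = 3/5
(A -> B) <-> B = 3/5 <-> 2/5 = 4/5
B -> A = 2/5 -> 4/5 = 1
((A -> B) <-> B) & (B -> A) = 4/5 & 1 = 4/5
(B <-> (B -> (B -> B))) & (((A -> B) <-> B) & (B -> A)) = 2/5 & 4/5 = 2/5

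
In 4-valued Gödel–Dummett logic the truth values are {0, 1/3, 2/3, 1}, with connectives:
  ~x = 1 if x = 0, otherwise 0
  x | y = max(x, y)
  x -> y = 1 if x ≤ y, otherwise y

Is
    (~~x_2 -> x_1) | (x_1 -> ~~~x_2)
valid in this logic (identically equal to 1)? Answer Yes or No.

Counterexample: take x_1 = 1/3, x_2 = 1/3.
~x_2 = ~1/3 = 0
~~x_2 = ~0 = 1
~~x_2 -> x_1 = 1 -> 1/3 = 1/3
~x_2 = ~1/3 = 0
~~x_2 = ~0 = 1
~~~x_2 = ~1 = 0
x_1 -> ~~~x_2 = 1/3 -> 0 = 0
(~~x_2 -> x_1) | (x_1 -> ~~~x_2) = 1/3 | 0 = 1/3
This gives 1/3 ≠ 1.

No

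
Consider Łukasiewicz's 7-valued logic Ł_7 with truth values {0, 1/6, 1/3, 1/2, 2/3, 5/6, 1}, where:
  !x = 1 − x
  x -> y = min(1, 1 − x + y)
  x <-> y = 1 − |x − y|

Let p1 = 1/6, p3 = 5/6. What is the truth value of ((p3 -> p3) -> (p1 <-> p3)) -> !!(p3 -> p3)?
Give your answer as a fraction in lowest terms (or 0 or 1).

1

p3 -> p3 = 5/6 -> 5/6 = 1
p1 <-> p3 = 1/6 <-> 5/6 = 1/3
(p3 -> p3) -> (p1 <-> p3) = 1 -> 1/3 = 1/3
p3 -> p3 = 5/6 -> 5/6 = 1
!(p3 -> p3) = !1 = 0
!!(p3 -> p3) = !0 = 1
((p3 -> p3) -> (p1 <-> p3)) -> !!(p3 -> p3) = 1/3 -> 1 = 1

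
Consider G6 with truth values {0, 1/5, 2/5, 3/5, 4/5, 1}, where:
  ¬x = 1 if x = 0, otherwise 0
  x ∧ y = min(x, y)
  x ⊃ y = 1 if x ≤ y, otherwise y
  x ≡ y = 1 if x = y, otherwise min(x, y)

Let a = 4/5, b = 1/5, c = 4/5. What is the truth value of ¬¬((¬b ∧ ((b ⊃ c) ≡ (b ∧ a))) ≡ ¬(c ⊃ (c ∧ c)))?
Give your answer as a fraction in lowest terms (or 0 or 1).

¬b = ¬1/5 = 0
b ⊃ c = 1/5 ⊃ 4/5 = 1
b ∧ a = 1/5 ∧ 4/5 = 1/5
(b ⊃ c) ≡ (b ∧ a) = 1 ≡ 1/5 = 1/5
¬b ∧ ((b ⊃ c) ≡ (b ∧ a)) = 0 ∧ 1/5 = 0
c ∧ c = 4/5 ∧ 4/5 = 4/5
c ⊃ (c ∧ c) = 4/5 ⊃ 4/5 = 1
¬(c ⊃ (c ∧ c)) = ¬1 = 0
(¬b ∧ ((b ⊃ c) ≡ (b ∧ a))) ≡ ¬(c ⊃ (c ∧ c)) = 0 ≡ 0 = 1
¬((¬b ∧ ((b ⊃ c) ≡ (b ∧ a))) ≡ ¬(c ⊃ (c ∧ c))) = ¬1 = 0
¬¬((¬b ∧ ((b ⊃ c) ≡ (b ∧ a))) ≡ ¬(c ⊃ (c ∧ c))) = ¬0 = 1

1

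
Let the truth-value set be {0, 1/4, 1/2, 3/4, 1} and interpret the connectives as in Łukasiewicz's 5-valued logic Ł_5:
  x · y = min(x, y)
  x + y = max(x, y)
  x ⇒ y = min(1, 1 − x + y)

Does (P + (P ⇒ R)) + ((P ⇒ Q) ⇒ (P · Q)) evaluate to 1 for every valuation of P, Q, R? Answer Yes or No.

No

Counterexample: take P = 1/4, Q = 0, R = 0.
P ⇒ R = 1/4 ⇒ 0 = 3/4
P + (P ⇒ R) = 1/4 + 3/4 = 3/4
P ⇒ Q = 1/4 ⇒ 0 = 3/4
P · Q = 1/4 · 0 = 0
(P ⇒ Q) ⇒ (P · Q) = 3/4 ⇒ 0 = 1/4
(P + (P ⇒ R)) + ((P ⇒ Q) ⇒ (P · Q)) = 3/4 + 1/4 = 3/4
This gives 3/4 ≠ 1.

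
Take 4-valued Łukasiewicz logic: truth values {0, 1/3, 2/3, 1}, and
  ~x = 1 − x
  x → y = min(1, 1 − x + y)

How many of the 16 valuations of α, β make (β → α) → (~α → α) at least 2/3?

14

α = 0, β = 0 ↦ 0  <
α = 0, β = 1/3 ↦ 1/3  <
α = 0, β = 2/3 ↦ 2/3  ≥
α = 0, β = 1 ↦ 1  ≥
α = 1/3, β = 0 ↦ 2/3  ≥
α = 1/3, β = 1/3 ↦ 2/3  ≥
α = 1/3, β = 2/3 ↦ 1  ≥
α = 1/3, β = 1 ↦ 1  ≥
α = 2/3, β = 0 ↦ 1  ≥
α = 2/3, β = 1/3 ↦ 1  ≥
α = 2/3, β = 2/3 ↦ 1  ≥
α = 2/3, β = 1 ↦ 1  ≥
α = 1, β = 0 ↦ 1  ≥
α = 1, β = 1/3 ↦ 1  ≥
α = 1, β = 2/3 ↦ 1  ≥
α = 1, β = 1 ↦ 1  ≥
So 14 of the 16 assignments meet the threshold.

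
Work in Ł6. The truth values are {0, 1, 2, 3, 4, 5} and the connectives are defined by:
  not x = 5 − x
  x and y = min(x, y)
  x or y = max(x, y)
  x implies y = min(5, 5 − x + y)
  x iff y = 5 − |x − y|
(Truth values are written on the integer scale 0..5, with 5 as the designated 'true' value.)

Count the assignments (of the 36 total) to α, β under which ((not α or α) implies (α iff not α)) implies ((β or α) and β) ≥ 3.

28

value 5: 20 assignments (counts)
value 4: 4 assignments (counts)
value 3: 4 assignments (counts)
value 2: 4 assignments
value 1: 2 assignments
value 0: 2 assignments
So 28 of the 36 assignments meet the threshold.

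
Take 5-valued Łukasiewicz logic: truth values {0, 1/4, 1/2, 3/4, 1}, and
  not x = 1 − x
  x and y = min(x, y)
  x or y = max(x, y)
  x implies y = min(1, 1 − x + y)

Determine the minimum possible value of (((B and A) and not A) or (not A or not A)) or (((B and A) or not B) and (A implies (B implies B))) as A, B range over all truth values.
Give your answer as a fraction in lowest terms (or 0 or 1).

1/2

Take A = 1/2, B = 1/2:
B and A = 1/2 and 1/2 = 1/2
not A = not 1/2 = 1/2
(B and A) and not A = 1/2 and 1/2 = 1/2
not A = not 1/2 = 1/2
not A = not 1/2 = 1/2
not A or not A = 1/2 or 1/2 = 1/2
((B and A) and not A) or (not A or not A) = 1/2 or 1/2 = 1/2
B and A = 1/2 and 1/2 = 1/2
not B = not 1/2 = 1/2
(B and A) or not B = 1/2 or 1/2 = 1/2
B implies B = 1/2 implies 1/2 = 1
A implies (B implies B) = 1/2 implies 1 = 1
((B and A) or not B) and (A implies (B implies B)) = 1/2 and 1 = 1/2
(((B and A) and not A) or (not A or not A)) or (((B and A) or not B) and (A implies (B implies B))) = 1/2 or 1/2 = 1/2
No assignment yields a value below 1/2, so this is the minimum.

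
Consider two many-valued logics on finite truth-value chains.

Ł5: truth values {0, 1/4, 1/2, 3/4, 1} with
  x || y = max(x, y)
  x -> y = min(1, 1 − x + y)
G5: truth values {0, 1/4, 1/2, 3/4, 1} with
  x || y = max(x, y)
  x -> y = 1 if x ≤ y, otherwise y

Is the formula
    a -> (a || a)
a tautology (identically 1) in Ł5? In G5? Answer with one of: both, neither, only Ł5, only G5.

In Ł5: every assignment gives 1 — tautology.
In G5: every assignment gives 1 — tautology.

both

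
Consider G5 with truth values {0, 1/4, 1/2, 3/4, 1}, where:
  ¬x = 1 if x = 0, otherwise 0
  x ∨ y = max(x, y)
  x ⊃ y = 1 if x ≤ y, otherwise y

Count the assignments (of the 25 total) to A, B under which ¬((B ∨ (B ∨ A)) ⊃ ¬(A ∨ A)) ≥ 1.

value 1: 20 assignments (counts)
value 0: 5 assignments
So 20 of the 25 assignments meet the threshold.

20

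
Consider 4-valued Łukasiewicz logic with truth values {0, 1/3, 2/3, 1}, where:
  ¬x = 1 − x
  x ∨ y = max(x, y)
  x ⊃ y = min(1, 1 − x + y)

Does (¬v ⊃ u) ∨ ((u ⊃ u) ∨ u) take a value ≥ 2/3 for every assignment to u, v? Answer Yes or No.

u = 0, v = 0 ↦ 1
u = 0, v = 1/3 ↦ 1
u = 0, v = 2/3 ↦ 1
u = 0, v = 1 ↦ 1
u = 1/3, v = 0 ↦ 1
u = 1/3, v = 1/3 ↦ 1
u = 1/3, v = 2/3 ↦ 1
u = 1/3, v = 1 ↦ 1
u = 2/3, v = 0 ↦ 1
u = 2/3, v = 1/3 ↦ 1
u = 2/3, v = 2/3 ↦ 1
u = 2/3, v = 1 ↦ 1
u = 1, v = 0 ↦ 1
u = 1, v = 1/3 ↦ 1
u = 1, v = 2/3 ↦ 1
u = 1, v = 1 ↦ 1
Every assignment gives a value ≥ 2/3.

Yes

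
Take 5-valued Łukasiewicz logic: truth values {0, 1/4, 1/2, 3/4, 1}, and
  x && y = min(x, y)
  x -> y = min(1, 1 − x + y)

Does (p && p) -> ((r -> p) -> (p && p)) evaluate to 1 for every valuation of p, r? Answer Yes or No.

Yes

At p = 0, r = 3/4, for instance:
p && p = 0 && 0 = 0
r -> p = 3/4 -> 0 = 1/4
(r -> p) -> (p && p) = 1/4 -> 0 = 3/4
(p && p) -> ((r -> p) -> (p && p)) = 0 -> 3/4 = 1
and checking the remaining 24 assignments likewise gives ≥ 1 in every case.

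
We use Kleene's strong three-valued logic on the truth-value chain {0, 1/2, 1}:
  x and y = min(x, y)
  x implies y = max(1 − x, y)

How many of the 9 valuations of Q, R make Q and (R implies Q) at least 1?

Q = 0, R = 0 ↦ 0  <
Q = 0, R = 1/2 ↦ 0  <
Q = 0, R = 1 ↦ 0  <
Q = 1/2, R = 0 ↦ 1/2  <
Q = 1/2, R = 1/2 ↦ 1/2  <
Q = 1/2, R = 1 ↦ 1/2  <
Q = 1, R = 0 ↦ 1  ≥
Q = 1, R = 1/2 ↦ 1  ≥
Q = 1, R = 1 ↦ 1  ≥
So 3 of the 9 assignments meet the threshold.

3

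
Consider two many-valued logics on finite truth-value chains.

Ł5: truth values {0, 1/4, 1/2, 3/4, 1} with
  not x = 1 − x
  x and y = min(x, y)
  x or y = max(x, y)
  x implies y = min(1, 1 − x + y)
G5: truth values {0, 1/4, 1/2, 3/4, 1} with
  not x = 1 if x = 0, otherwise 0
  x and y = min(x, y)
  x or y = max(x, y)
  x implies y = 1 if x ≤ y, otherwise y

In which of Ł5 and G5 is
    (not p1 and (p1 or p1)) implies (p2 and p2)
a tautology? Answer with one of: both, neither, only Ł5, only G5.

In Ł5: at p1 = 1/4, p2 = 0 the value is 3/4 — not a tautology.
In G5: every assignment gives 1 — tautology.

only G5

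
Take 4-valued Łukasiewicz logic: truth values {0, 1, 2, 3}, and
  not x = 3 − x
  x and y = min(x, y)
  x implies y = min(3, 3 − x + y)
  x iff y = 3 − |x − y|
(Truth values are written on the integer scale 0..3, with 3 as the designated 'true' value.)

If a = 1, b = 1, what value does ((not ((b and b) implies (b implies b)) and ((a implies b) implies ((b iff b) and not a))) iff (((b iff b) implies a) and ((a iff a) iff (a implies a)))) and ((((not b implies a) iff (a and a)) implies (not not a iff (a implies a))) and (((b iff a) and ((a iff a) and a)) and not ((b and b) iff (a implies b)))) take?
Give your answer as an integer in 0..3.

1

b and b = 1 and 1 = 1
b implies b = 1 implies 1 = 3
(b and b) implies (b implies b) = 1 implies 3 = 3
not ((b and b) implies (b implies b)) = not 3 = 0
a implies b = 1 implies 1 = 3
b iff b = 1 iff 1 = 3
not a = not 1 = 2
(b iff b) and not a = 3 and 2 = 2
(a implies b) implies ((b iff b) and not a) = 3 implies 2 = 2
not ((b and b) implies (b implies b)) and ((a implies b) implies ((b iff b) and not a)) = 0 and 2 = 0
b iff b = 1 iff 1 = 3
(b iff b) implies a = 3 implies 1 = 1
a iff a = 1 iff 1 = 3
a implies a = 1 implies 1 = 3
(a iff a) iff (a implies a) = 3 iff 3 = 3
((b iff b) implies a) and ((a iff a) iff (a implies a)) = 1 and 3 = 1
(not ((b and b) implies (b implies b)) and ((a implies b) implies ((b iff b) and not a))) iff (((b iff b) implies a) and ((a iff a) iff (a implies a))) = 0 iff 1 = 2
not b = not 1 = 2
not b implies a = 2 implies 1 = 2
a and a = 1 and 1 = 1
(not b implies a) iff (a and a) = 2 iff 1 = 2
not a = not 1 = 2
not not a = not 2 = 1
a implies a = 1 implies 1 = 3
not not a iff (a implies a) = 1 iff 3 = 1
((not b implies a) iff (a and a)) implies (not not a iff (a implies a)) = 2 implies 1 = 2
b iff a = 1 iff 1 = 3
a iff a = 1 iff 1 = 3
(a iff a) and a = 3 and 1 = 1
(b iff a) and ((a iff a) and a) = 3 and 1 = 1
b and b = 1 and 1 = 1
a implies b = 1 implies 1 = 3
(b and b) iff (a implies b) = 1 iff 3 = 1
not ((b and b) iff (a implies b)) = not 1 = 2
((b iff a) and ((a iff a) and a)) and not ((b and b) iff (a implies b)) = 1 and 2 = 1
(((not b implies a) iff (a and a)) implies (not not a iff (a implies a))) and (((b iff a) and ((a iff a) and a)) and not ((b and b) iff (a implies b))) = 2 and 1 = 1
((not ((b and b) implies (b implies b)) and ((a implies b) implies ((b iff b) and not a))) iff (((b iff b) implies a) and ((a iff a) iff (a implies a)))) and ((((not b implies a) iff (a and a)) implies (not not a iff (a implies a))) and (((b iff a) and ((a iff a) and a)) and not ((b and b) iff (a implies b)))) = 2 and 1 = 1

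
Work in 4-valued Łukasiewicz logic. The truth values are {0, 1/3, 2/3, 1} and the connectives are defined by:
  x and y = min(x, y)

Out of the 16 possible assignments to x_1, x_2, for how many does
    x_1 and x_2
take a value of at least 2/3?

x_1 = 0, x_2 = 0 ↦ 0  <
x_1 = 0, x_2 = 1/3 ↦ 0  <
x_1 = 0, x_2 = 2/3 ↦ 0  <
x_1 = 0, x_2 = 1 ↦ 0  <
x_1 = 1/3, x_2 = 0 ↦ 0  <
x_1 = 1/3, x_2 = 1/3 ↦ 1/3  <
x_1 = 1/3, x_2 = 2/3 ↦ 1/3  <
x_1 = 1/3, x_2 = 1 ↦ 1/3  <
x_1 = 2/3, x_2 = 0 ↦ 0  <
x_1 = 2/3, x_2 = 1/3 ↦ 1/3  <
x_1 = 2/3, x_2 = 2/3 ↦ 2/3  ≥
x_1 = 2/3, x_2 = 1 ↦ 2/3  ≥
x_1 = 1, x_2 = 0 ↦ 0  <
x_1 = 1, x_2 = 1/3 ↦ 1/3  <
x_1 = 1, x_2 = 2/3 ↦ 2/3  ≥
x_1 = 1, x_2 = 1 ↦ 1  ≥
So 4 of the 16 assignments meet the threshold.

4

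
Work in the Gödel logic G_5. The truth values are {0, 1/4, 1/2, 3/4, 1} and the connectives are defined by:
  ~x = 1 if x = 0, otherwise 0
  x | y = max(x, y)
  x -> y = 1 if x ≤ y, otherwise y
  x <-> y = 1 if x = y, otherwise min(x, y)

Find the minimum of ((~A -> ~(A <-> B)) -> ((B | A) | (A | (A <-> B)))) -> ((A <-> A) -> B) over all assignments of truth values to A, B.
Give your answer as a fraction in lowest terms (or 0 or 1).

0

Take A = 0, B = 0:
~A = ~0 = 1
A <-> B = 0 <-> 0 = 1
~(A <-> B) = ~1 = 0
~A -> ~(A <-> B) = 1 -> 0 = 0
B | A = 0 | 0 = 0
A <-> B = 0 <-> 0 = 1
A | (A <-> B) = 0 | 1 = 1
(B | A) | (A | (A <-> B)) = 0 | 1 = 1
(~A -> ~(A <-> B)) -> ((B | A) | (A | (A <-> B))) = 0 -> 1 = 1
A <-> A = 0 <-> 0 = 1
(A <-> A) -> B = 1 -> 0 = 0
((~A -> ~(A <-> B)) -> ((B | A) | (A | (A <-> B)))) -> ((A <-> A) -> B) = 1 -> 0 = 0
No assignment yields a value below 0, so this is the minimum.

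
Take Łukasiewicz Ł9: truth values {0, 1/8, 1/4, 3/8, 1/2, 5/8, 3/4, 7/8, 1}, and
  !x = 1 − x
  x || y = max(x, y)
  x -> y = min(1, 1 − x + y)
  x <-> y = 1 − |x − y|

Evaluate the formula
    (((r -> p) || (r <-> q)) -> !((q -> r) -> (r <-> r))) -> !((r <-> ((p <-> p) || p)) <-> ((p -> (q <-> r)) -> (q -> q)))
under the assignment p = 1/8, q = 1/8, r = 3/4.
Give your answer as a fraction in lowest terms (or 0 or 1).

5/8

r -> p = 3/4 -> 1/8 = 3/8
r <-> q = 3/4 <-> 1/8 = 3/8
(r -> p) || (r <-> q) = 3/8 || 3/8 = 3/8
q -> r = 1/8 -> 3/4 = 1
r <-> r = 3/4 <-> 3/4 = 1
(q -> r) -> (r <-> r) = 1 -> 1 = 1
!((q -> r) -> (r <-> r)) = !1 = 0
((r -> p) || (r <-> q)) -> !((q -> r) -> (r <-> r)) = 3/8 -> 0 = 5/8
p <-> p = 1/8 <-> 1/8 = 1
(p <-> p) || p = 1 || 1/8 = 1
r <-> ((p <-> p) || p) = 3/4 <-> 1 = 3/4
q <-> r = 1/8 <-> 3/4 = 3/8
p -> (q <-> r) = 1/8 -> 3/8 = 1
q -> q = 1/8 -> 1/8 = 1
(p -> (q <-> r)) -> (q -> q) = 1 -> 1 = 1
(r <-> ((p <-> p) || p)) <-> ((p -> (q <-> r)) -> (q -> q)) = 3/4 <-> 1 = 3/4
!((r <-> ((p <-> p) || p)) <-> ((p -> (q <-> r)) -> (q -> q))) = !3/4 = 1/4
(((r -> p) || (r <-> q)) -> !((q -> r) -> (r <-> r))) -> !((r <-> ((p <-> p) || p)) <-> ((p -> (q <-> r)) -> (q -> q))) = 5/8 -> 1/4 = 5/8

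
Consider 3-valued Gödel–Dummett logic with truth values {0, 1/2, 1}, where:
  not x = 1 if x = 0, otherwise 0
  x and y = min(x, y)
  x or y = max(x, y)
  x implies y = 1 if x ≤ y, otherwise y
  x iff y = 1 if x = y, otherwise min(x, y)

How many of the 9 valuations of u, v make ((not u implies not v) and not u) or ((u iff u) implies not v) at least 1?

3

u = 0, v = 0 ↦ 1  ≥
u = 0, v = 1/2 ↦ 0  <
u = 0, v = 1 ↦ 0  <
u = 1/2, v = 0 ↦ 1  ≥
u = 1/2, v = 1/2 ↦ 0  <
u = 1/2, v = 1 ↦ 0  <
u = 1, v = 0 ↦ 1  ≥
u = 1, v = 1/2 ↦ 0  <
u = 1, v = 1 ↦ 0  <
So 3 of the 9 assignments meet the threshold.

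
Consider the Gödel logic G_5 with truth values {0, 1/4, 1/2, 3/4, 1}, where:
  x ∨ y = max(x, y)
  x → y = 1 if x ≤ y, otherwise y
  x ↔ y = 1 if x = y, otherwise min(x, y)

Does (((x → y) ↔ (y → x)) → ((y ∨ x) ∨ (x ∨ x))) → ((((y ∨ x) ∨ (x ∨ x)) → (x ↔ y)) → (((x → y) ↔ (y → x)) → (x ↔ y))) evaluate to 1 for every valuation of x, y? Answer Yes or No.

Yes

At x = 3/4, y = 1/4, for instance:
x → y = 3/4 → 1/4 = 1/4
y → x = 1/4 → 3/4 = 1
(x → y) ↔ (y → x) = 1/4 ↔ 1 = 1/4
y ∨ x = 1/4 ∨ 3/4 = 3/4
x ∨ x = 3/4 ∨ 3/4 = 3/4
(y ∨ x) ∨ (x ∨ x) = 3/4 ∨ 3/4 = 3/4
((x → y) ↔ (y → x)) → ((y ∨ x) ∨ (x ∨ x)) = 1/4 → 3/4 = 1
x ↔ y = 3/4 ↔ 1/4 = 1/4
((y ∨ x) ∨ (x ∨ x)) → (x ↔ y) = 3/4 → 1/4 = 1/4
((x → y) ↔ (y → x)) → (x ↔ y) = 1/4 → 1/4 = 1
(((y ∨ x) ∨ (x ∨ x)) → (x ↔ y)) → (((x → y) ↔ (y → x)) → (x ↔ y)) = 1/4 → 1 = 1
(((x → y) ↔ (y → x)) → ((y ∨ x) ∨ (x ∨ x))) → ((((y ∨ x) ∨ (x ∨ x)) → (x ↔ y)) → (((x → y) ↔ (y → x)) → (x ↔ y))) = 1 → 1 = 1
and checking the remaining 24 assignments likewise gives ≥ 1 in every case.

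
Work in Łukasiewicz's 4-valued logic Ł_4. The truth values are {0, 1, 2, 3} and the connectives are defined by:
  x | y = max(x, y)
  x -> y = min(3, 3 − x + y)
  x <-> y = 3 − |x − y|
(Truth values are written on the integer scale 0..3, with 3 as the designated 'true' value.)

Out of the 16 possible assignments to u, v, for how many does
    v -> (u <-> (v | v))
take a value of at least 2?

u = 0, v = 0 ↦ 3  ≥
u = 0, v = 1 ↦ 3  ≥
u = 0, v = 2 ↦ 2  ≥
u = 0, v = 3 ↦ 0  <
u = 1, v = 0 ↦ 3  ≥
u = 1, v = 1 ↦ 3  ≥
u = 1, v = 2 ↦ 3  ≥
u = 1, v = 3 ↦ 1  <
u = 2, v = 0 ↦ 3  ≥
u = 2, v = 1 ↦ 3  ≥
u = 2, v = 2 ↦ 3  ≥
u = 2, v = 3 ↦ 2  ≥
u = 3, v = 0 ↦ 3  ≥
u = 3, v = 1 ↦ 3  ≥
u = 3, v = 2 ↦ 3  ≥
u = 3, v = 3 ↦ 3  ≥
So 14 of the 16 assignments meet the threshold.

14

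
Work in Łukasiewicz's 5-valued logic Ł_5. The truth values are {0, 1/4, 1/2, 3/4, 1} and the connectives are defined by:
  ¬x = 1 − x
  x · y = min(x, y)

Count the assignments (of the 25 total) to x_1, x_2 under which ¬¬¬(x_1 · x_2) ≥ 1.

value 1: 9 assignments (counts)
value 3/4: 7 assignments
value 1/2: 5 assignments
value 1/4: 3 assignments
value 0: 1 assignment
So 9 of the 25 assignments meet the threshold.

9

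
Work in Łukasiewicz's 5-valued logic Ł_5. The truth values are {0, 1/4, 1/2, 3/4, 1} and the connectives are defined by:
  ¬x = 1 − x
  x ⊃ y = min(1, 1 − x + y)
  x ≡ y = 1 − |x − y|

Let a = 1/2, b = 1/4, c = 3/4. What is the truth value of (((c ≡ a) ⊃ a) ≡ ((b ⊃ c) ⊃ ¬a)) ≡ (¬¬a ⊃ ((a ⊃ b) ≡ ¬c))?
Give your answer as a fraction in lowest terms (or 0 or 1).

c ≡ a = 3/4 ≡ 1/2 = 3/4
(c ≡ a) ⊃ a = 3/4 ⊃ 1/2 = 3/4
b ⊃ c = 1/4 ⊃ 3/4 = 1
¬a = ¬1/2 = 1/2
(b ⊃ c) ⊃ ¬a = 1 ⊃ 1/2 = 1/2
((c ≡ a) ⊃ a) ≡ ((b ⊃ c) ⊃ ¬a) = 3/4 ≡ 1/2 = 3/4
¬a = ¬1/2 = 1/2
¬¬a = ¬1/2 = 1/2
a ⊃ b = 1/2 ⊃ 1/4 = 3/4
¬c = ¬3/4 = 1/4
(a ⊃ b) ≡ ¬c = 3/4 ≡ 1/4 = 1/2
¬¬a ⊃ ((a ⊃ b) ≡ ¬c) = 1/2 ⊃ 1/2 = 1
(((c ≡ a) ⊃ a) ≡ ((b ⊃ c) ⊃ ¬a)) ≡ (¬¬a ⊃ ((a ⊃ b) ≡ ¬c)) = 3/4 ≡ 1 = 3/4

3/4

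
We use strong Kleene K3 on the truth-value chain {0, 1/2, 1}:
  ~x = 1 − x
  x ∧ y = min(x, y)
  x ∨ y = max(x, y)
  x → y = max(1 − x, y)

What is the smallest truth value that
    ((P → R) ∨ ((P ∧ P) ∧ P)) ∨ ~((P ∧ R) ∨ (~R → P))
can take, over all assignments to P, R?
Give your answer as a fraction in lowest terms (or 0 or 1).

1/2

Take P = 1/2, R = 0:
P → R = 1/2 → 0 = 1/2
P ∧ P = 1/2 ∧ 1/2 = 1/2
(P ∧ P) ∧ P = 1/2 ∧ 1/2 = 1/2
(P → R) ∨ ((P ∧ P) ∧ P) = 1/2 ∨ 1/2 = 1/2
P ∧ R = 1/2 ∧ 0 = 0
~R = ~0 = 1
~R → P = 1 → 1/2 = 1/2
(P ∧ R) ∨ (~R → P) = 0 ∨ 1/2 = 1/2
~((P ∧ R) ∨ (~R → P)) = ~1/2 = 1/2
((P → R) ∨ ((P ∧ P) ∧ P)) ∨ ~((P ∧ R) ∨ (~R → P)) = 1/2 ∨ 1/2 = 1/2
No assignment yields a value below 1/2, so this is the minimum.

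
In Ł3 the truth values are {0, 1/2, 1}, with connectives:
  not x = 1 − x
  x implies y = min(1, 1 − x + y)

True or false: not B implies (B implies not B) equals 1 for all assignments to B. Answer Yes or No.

Yes

B = 0 ↦ 1
B = 1/2 ↦ 1
B = 1 ↦ 1
Every assignment gives a value ≥ 1.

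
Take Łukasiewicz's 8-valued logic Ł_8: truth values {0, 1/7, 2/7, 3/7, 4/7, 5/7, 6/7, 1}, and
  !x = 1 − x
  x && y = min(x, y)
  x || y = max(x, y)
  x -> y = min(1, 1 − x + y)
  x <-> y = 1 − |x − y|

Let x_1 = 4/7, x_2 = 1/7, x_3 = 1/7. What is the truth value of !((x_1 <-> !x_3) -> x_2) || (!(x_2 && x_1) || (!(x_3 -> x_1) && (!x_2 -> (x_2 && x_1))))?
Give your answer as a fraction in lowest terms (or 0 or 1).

!x_3 = !1/7 = 6/7
x_1 <-> !x_3 = 4/7 <-> 6/7 = 5/7
(x_1 <-> !x_3) -> x_2 = 5/7 -> 1/7 = 3/7
!((x_1 <-> !x_3) -> x_2) = !3/7 = 4/7
x_2 && x_1 = 1/7 && 4/7 = 1/7
!(x_2 && x_1) = !1/7 = 6/7
x_3 -> x_1 = 1/7 -> 4/7 = 1
!(x_3 -> x_1) = !1 = 0
!x_2 = !1/7 = 6/7
x_2 && x_1 = 1/7 && 4/7 = 1/7
!x_2 -> (x_2 && x_1) = 6/7 -> 1/7 = 2/7
!(x_3 -> x_1) && (!x_2 -> (x_2 && x_1)) = 0 && 2/7 = 0
!(x_2 && x_1) || (!(x_3 -> x_1) && (!x_2 -> (x_2 && x_1))) = 6/7 || 0 = 6/7
!((x_1 <-> !x_3) -> x_2) || (!(x_2 && x_1) || (!(x_3 -> x_1) && (!x_2 -> (x_2 && x_1)))) = 4/7 || 6/7 = 6/7

6/7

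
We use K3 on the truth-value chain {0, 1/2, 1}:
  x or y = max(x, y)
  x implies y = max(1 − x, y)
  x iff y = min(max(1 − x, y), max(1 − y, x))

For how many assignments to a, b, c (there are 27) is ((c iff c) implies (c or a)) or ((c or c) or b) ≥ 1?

19

value 1: 19 assignments (counts)
value 1/2: 7 assignments
value 0: 1 assignment
So 19 of the 27 assignments meet the threshold.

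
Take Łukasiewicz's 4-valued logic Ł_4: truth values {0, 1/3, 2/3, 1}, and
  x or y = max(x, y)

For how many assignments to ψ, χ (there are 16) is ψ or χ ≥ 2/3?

ψ = 0, χ = 0 ↦ 0  <
ψ = 0, χ = 1/3 ↦ 1/3  <
ψ = 0, χ = 2/3 ↦ 2/3  ≥
ψ = 0, χ = 1 ↦ 1  ≥
ψ = 1/3, χ = 0 ↦ 1/3  <
ψ = 1/3, χ = 1/3 ↦ 1/3  <
ψ = 1/3, χ = 2/3 ↦ 2/3  ≥
ψ = 1/3, χ = 1 ↦ 1  ≥
ψ = 2/3, χ = 0 ↦ 2/3  ≥
ψ = 2/3, χ = 1/3 ↦ 2/3  ≥
ψ = 2/3, χ = 2/3 ↦ 2/3  ≥
ψ = 2/3, χ = 1 ↦ 1  ≥
ψ = 1, χ = 0 ↦ 1  ≥
ψ = 1, χ = 1/3 ↦ 1  ≥
ψ = 1, χ = 2/3 ↦ 1  ≥
ψ = 1, χ = 1 ↦ 1  ≥
So 12 of the 16 assignments meet the threshold.

12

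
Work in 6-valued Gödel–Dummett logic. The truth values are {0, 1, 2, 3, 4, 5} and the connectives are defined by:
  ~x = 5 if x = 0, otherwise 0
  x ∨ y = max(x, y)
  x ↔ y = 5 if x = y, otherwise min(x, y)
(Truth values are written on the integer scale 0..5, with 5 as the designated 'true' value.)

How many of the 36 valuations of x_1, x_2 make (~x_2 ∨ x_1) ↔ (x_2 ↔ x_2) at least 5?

value 5: 11 assignments (counts)
value 4: 5 assignments
value 3: 5 assignments
value 2: 5 assignments
value 1: 5 assignments
value 0: 5 assignments
So 11 of the 36 assignments meet the threshold.

11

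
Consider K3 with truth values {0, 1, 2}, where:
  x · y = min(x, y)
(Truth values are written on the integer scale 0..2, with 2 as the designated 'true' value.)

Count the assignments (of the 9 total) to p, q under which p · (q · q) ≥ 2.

p = 0, q = 0 ↦ 0  <
p = 0, q = 1 ↦ 0  <
p = 0, q = 2 ↦ 0  <
p = 1, q = 0 ↦ 0  <
p = 1, q = 1 ↦ 1  <
p = 1, q = 2 ↦ 1  <
p = 2, q = 0 ↦ 0  <
p = 2, q = 1 ↦ 1  <
p = 2, q = 2 ↦ 2  ≥
So 1 of the 9 assignments meets the threshold.

1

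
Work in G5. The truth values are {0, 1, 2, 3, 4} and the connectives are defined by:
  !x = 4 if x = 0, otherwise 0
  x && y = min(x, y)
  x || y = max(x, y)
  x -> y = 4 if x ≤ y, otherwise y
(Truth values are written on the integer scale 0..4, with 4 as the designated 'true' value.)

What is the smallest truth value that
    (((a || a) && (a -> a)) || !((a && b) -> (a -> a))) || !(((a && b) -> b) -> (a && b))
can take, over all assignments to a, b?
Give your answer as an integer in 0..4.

1

Take a = 1, b = 1:
a || a = 1 || 1 = 1
a -> a = 1 -> 1 = 4
(a || a) && (a -> a) = 1 && 4 = 1
a && b = 1 && 1 = 1
a -> a = 1 -> 1 = 4
(a && b) -> (a -> a) = 1 -> 4 = 4
!((a && b) -> (a -> a)) = !4 = 0
((a || a) && (a -> a)) || !((a && b) -> (a -> a)) = 1 || 0 = 1
a && b = 1 && 1 = 1
(a && b) -> b = 1 -> 1 = 4
a && b = 1 && 1 = 1
((a && b) -> b) -> (a && b) = 4 -> 1 = 1
!(((a && b) -> b) -> (a && b)) = !1 = 0
(((a || a) && (a -> a)) || !((a && b) -> (a -> a))) || !(((a && b) -> b) -> (a && b)) = 1 || 0 = 1
No assignment yields a value below 1, so this is the minimum.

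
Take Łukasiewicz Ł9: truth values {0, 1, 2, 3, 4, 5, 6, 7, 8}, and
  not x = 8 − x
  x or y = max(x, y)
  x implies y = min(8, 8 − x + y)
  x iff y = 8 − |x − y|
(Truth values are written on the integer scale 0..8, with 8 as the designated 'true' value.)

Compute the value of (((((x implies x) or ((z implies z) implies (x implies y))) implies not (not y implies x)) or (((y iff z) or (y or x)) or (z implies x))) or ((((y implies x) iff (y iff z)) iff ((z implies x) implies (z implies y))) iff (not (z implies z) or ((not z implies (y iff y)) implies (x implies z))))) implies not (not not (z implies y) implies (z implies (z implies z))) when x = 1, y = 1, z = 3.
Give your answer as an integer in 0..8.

x implies x = 1 implies 1 = 8
z implies z = 3 implies 3 = 8
x implies y = 1 implies 1 = 8
(z implies z) implies (x implies y) = 8 implies 8 = 8
(x implies x) or ((z implies z) implies (x implies y)) = 8 or 8 = 8
not y = not 1 = 7
not y implies x = 7 implies 1 = 2
not (not y implies x) = not 2 = 6
((x implies x) or ((z implies z) implies (x implies y))) implies not (not y implies x) = 8 implies 6 = 6
y iff z = 1 iff 3 = 6
y or x = 1 or 1 = 1
(y iff z) or (y or x) = 6 or 1 = 6
z implies x = 3 implies 1 = 6
((y iff z) or (y or x)) or (z implies x) = 6 or 6 = 6
(((x implies x) or ((z implies z) implies (x implies y))) implies not (not y implies x)) or (((y iff z) or (y or x)) or (z implies x)) = 6 or 6 = 6
y implies x = 1 implies 1 = 8
y iff z = 1 iff 3 = 6
(y implies x) iff (y iff z) = 8 iff 6 = 6
z implies x = 3 implies 1 = 6
z implies y = 3 implies 1 = 6
(z implies x) implies (z implies y) = 6 implies 6 = 8
((y implies x) iff (y iff z)) iff ((z implies x) implies (z implies y)) = 6 iff 8 = 6
z implies z = 3 implies 3 = 8
not (z implies z) = not 8 = 0
not z = not 3 = 5
y iff y = 1 iff 1 = 8
not z implies (y iff y) = 5 implies 8 = 8
x implies z = 1 implies 3 = 8
(not z implies (y iff y)) implies (x implies z) = 8 implies 8 = 8
not (z implies z) or ((not z implies (y iff y)) implies (x implies z)) = 0 or 8 = 8
(((y implies x) iff (y iff z)) iff ((z implies x) implies (z implies y))) iff (not (z implies z) or ((not z implies (y iff y)) implies (x implies z))) = 6 iff 8 = 6
((((x implies x) or ((z implies z) implies (x implies y))) implies not (not y implies x)) or (((y iff z) or (y or x)) or (z implies x))) or ((((y implies x) iff (y iff z)) iff ((z implies x) implies (z implies y))) iff (not (z implies z) or ((not z implies (y iff y)) implies (x implies z)))) = 6 or 6 = 6
z implies y = 3 implies 1 = 6
not (z implies y) = not 6 = 2
not not (z implies y) = not 2 = 6
z implies z = 3 implies 3 = 8
z implies (z implies z) = 3 implies 8 = 8
not not (z implies y) implies (z implies (z implies z)) = 6 implies 8 = 8
not (not not (z implies y) implies (z implies (z implies z))) = not 8 = 0
(((((x implies x) or ((z implies z) implies (x implies y))) implies not (not y implies x)) or (((y iff z) or (y or x)) or (z implies x))) or ((((y implies x) iff (y iff z)) iff ((z implies x) implies (z implies y))) iff (not (z implies z) or ((not z implies (y iff y)) implies (x implies z))))) implies not (not not (z implies y) implies (z implies (z implies z))) = 6 implies 0 = 2

2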